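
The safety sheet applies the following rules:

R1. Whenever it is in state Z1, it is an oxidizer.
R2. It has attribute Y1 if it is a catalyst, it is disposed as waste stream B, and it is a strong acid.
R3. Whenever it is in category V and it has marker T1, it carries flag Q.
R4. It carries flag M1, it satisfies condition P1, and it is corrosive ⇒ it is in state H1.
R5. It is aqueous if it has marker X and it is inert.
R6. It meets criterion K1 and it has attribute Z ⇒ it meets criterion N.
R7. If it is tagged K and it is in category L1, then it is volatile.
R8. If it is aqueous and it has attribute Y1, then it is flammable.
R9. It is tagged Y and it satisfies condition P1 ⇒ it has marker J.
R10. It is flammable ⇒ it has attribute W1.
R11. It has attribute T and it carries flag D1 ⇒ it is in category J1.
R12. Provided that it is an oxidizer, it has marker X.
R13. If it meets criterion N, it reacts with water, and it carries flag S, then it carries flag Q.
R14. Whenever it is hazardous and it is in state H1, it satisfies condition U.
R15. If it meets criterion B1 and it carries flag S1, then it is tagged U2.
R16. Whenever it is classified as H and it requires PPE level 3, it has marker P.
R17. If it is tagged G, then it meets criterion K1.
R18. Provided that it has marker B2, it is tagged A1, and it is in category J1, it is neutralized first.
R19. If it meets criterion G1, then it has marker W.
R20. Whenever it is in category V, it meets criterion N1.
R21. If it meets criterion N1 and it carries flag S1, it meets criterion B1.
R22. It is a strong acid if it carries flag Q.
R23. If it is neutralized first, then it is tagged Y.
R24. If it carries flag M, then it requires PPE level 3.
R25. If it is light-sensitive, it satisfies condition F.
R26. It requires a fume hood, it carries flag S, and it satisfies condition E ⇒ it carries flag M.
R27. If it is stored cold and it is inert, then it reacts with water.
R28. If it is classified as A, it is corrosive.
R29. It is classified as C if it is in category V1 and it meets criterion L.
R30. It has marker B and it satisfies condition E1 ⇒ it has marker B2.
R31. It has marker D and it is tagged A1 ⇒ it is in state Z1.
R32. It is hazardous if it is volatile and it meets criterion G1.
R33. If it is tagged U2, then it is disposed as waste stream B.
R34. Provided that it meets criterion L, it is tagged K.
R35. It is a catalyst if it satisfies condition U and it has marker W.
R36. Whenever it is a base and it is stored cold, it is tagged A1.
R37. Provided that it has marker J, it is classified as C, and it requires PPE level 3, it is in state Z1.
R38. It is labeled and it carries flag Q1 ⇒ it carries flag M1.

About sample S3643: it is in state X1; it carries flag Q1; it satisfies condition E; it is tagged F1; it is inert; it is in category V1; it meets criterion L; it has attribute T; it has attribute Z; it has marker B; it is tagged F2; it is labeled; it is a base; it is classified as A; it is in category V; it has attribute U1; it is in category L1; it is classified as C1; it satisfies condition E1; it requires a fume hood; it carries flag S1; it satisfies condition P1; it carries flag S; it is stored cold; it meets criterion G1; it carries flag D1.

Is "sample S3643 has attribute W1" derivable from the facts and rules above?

No

Forward chaining from the given facts derives: is in category J1, has marker W, meets criterion N1, meets criterion B1, carries flag M, reacts with water, is corrosive, is classified as C, has marker B2, is tagged K, is tagged A1, carries flag M1, is in state H1, is volatile, is tagged U2, is neutralized first, is tagged Y, requires PPE level 3, is hazardous, is disposed as waste stream B, has marker J, satisfies condition U, is a catalyst, is in state Z1, is an oxidizer, has marker X, is aqueous.
The only rule concluding "it has attribute W1" is R10, which needs "it is flammable"; that is never established.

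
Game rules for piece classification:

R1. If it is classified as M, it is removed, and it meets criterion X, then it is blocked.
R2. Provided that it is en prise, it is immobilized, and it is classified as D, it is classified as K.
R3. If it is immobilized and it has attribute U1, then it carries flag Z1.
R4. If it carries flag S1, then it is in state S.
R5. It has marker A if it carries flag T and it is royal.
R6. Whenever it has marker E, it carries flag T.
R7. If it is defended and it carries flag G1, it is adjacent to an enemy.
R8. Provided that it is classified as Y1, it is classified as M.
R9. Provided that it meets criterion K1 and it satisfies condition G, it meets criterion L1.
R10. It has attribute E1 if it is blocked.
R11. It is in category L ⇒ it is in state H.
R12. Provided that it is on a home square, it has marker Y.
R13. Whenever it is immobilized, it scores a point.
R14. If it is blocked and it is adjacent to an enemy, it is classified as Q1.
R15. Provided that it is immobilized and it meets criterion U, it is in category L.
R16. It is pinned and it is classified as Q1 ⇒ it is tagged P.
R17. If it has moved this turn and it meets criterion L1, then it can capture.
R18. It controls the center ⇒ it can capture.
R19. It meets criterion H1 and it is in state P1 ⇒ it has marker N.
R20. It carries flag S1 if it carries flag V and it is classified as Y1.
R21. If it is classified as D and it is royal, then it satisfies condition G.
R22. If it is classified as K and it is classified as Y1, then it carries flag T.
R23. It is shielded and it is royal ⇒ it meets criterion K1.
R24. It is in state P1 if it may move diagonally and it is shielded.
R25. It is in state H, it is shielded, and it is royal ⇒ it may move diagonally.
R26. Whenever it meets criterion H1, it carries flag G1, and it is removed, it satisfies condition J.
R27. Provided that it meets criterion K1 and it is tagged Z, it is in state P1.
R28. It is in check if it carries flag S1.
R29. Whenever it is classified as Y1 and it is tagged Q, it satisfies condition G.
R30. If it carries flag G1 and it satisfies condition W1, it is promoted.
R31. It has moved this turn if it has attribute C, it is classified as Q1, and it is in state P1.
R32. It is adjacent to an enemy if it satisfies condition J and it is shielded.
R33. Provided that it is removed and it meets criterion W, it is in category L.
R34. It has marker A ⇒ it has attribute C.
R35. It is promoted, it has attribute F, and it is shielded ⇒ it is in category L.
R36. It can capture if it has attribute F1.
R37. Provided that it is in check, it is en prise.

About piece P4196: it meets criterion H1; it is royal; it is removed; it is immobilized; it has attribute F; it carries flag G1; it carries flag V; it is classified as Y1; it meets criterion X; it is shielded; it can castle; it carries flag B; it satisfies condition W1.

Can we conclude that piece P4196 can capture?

Forward chaining from the given facts derives: is classified as M, scores a point, carries flag S1, meets criterion K1, satisfies condition J, is in check, is promoted, is adjacent to an enemy, is in category L, is en prise, is blocked, is in state S, has attribute E1, is in state H, is classified as Q1, may move diagonally, is in state P1, has marker N.
Rules concluding "it can capture": R17 needs "it has moved this turn"; R18 needs "it controls the center"; R36 needs "it has attribute F1" — none of these are established.

No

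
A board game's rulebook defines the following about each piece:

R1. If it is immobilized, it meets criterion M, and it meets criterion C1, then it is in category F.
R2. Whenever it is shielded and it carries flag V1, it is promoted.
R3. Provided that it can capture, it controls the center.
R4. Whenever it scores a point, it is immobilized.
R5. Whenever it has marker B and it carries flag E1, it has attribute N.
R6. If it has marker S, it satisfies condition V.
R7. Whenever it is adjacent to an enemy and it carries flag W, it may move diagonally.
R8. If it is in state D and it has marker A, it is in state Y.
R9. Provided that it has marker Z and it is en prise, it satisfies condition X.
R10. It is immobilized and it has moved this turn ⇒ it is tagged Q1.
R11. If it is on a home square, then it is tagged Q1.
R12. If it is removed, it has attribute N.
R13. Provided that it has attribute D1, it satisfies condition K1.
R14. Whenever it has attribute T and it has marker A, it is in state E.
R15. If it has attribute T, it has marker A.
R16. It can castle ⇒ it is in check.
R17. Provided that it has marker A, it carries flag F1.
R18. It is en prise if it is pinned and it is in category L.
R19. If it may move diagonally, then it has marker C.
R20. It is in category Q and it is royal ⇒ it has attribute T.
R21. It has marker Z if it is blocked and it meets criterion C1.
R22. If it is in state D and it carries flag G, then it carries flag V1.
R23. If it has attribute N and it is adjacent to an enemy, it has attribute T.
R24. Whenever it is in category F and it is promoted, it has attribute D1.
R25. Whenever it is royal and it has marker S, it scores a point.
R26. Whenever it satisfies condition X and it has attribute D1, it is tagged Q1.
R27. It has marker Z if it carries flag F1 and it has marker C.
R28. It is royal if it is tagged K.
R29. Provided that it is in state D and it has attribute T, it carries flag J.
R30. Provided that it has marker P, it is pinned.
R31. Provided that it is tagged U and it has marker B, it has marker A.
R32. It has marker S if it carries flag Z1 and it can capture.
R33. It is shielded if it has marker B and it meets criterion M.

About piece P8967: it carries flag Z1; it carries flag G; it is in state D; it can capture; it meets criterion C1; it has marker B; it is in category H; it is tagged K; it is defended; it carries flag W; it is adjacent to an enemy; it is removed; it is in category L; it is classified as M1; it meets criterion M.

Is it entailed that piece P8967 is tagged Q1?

No

Forward chaining from the given facts derives: controls the center, may move diagonally, has attribute N, has marker C, carries flag V1, has attribute T, is royal, carries flag J, has marker S, is shielded, is promoted, satisfies condition V, has marker A, carries flag F1, scores a point, has marker Z, is immobilized, is in state Y, is in state E, is in category F, has attribute D1, satisfies condition K1.
Rules concluding "it is tagged Q1": R10 needs "it has moved this turn"; R11 needs "it is on a home square"; R26 needs "it satisfies condition X" — none of these are established.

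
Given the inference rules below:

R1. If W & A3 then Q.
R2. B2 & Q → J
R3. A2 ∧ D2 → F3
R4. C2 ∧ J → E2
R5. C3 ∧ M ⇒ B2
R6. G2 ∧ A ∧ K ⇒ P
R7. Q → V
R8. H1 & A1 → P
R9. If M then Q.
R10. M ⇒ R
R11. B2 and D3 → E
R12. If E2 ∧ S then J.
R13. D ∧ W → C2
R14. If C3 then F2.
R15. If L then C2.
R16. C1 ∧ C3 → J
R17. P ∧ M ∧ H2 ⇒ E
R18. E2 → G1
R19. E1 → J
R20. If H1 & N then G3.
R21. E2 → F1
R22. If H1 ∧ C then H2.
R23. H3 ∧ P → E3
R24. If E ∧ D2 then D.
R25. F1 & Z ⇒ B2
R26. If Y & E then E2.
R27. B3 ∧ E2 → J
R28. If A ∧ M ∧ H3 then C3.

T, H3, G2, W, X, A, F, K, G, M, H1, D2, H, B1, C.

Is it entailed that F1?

P  (by R6: G2, A, K)
Q  (by R9: M)
H2  (by R22: H1, C)
C3  (by R28: A, M, H3)
B2  (by R5: C3, M)
E  (by R17: P, M, H2)
D  (by R24: E, D2)
J  (by R2: B2, Q)
C2  (by R13: D, W)
E2  (by R4: C2, J)
F1  (by R21: E2)

Yes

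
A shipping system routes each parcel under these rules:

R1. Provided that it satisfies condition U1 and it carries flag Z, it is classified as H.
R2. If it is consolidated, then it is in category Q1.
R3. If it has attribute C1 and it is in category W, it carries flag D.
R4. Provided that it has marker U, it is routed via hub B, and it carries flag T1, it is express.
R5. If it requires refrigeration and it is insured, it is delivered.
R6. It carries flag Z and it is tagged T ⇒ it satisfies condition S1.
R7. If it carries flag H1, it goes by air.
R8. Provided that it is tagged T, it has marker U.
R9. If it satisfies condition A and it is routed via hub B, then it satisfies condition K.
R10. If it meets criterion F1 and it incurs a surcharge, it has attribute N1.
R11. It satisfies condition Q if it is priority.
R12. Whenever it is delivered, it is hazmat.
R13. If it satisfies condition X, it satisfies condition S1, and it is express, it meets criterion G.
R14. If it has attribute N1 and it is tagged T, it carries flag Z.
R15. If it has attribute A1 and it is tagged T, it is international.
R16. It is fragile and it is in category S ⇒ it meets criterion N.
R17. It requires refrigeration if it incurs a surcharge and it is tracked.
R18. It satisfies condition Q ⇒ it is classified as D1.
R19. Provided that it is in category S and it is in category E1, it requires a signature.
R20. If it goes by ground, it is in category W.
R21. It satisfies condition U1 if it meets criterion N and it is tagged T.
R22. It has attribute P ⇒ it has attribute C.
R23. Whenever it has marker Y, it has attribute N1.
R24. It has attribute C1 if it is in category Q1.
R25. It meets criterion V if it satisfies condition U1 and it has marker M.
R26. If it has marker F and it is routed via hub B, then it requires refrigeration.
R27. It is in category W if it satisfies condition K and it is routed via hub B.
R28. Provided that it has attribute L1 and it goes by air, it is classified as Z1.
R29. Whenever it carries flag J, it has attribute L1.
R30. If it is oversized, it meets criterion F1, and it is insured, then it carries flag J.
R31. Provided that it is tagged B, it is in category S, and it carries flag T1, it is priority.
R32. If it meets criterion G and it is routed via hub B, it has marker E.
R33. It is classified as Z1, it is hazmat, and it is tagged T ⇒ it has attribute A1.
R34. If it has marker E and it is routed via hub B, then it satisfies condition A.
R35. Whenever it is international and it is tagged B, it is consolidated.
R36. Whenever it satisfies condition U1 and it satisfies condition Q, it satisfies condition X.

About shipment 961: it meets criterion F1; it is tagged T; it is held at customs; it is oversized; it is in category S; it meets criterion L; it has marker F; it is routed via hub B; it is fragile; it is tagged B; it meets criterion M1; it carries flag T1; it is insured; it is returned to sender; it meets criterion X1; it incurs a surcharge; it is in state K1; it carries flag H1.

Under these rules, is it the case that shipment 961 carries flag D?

By R7 (it carries flag H1): it goes by air.
By R8 (it is tagged T): it has marker U.
By R10 (it meets criterion F1, it incurs a surcharge): it has attribute N1.
By R14 (it has attribute N1, it is tagged T): it carries flag Z.
By R16 (it is fragile, it is in category S): it meets criterion N.
By R21 (it meets criterion N, it is tagged T): it satisfies condition U1.
By R26 (it has marker F, it is routed via hub B): it requires refrigeration.
By R30 (it is oversized, it meets criterion F1, it is insured): it carries flag J.
By R31 (it is tagged B, it is in category S, it carries flag T1): it is priority.
By R4 (it has marker U, it is routed via hub B, it carries flag T1): it is express.
By R5 (it requires refrigeration, it is insured): it is delivered.
By R6 (it carries flag Z, it is tagged T): it satisfies condition S1.
By R11 (it is priority): it satisfies condition Q.
By R12 (it is delivered): it is hazmat.
By R29 (it carries flag J): it has attribute L1.
By R36 (it satisfies condition U1, it satisfies condition Q): it satisfies condition X.
By R13 (it satisfies condition X, it satisfies condition S1, it is express): it meets criterion G.
By R28 (it has attribute L1, it goes by air): it is classified as Z1.
By R32 (it meets criterion G, it is routed via hub B): it has marker E.
By R33 (it is classified as Z1, it is hazmat, it is tagged T): it has attribute A1.
By R34 (it has marker E, it is routed via hub B): it satisfies condition A.
By R9 (it satisfies condition A, it is routed via hub B): it satisfies condition K.
By R15 (it has attribute A1, it is tagged T): it is international.
By R27 (it satisfies condition K, it is routed via hub B): it is in category W.
By R35 (it is international, it is tagged B): it is consolidated.
By R2 (it is consolidated): it is in category Q1.
By R24 (it is in category Q1): it has attribute C1.
By R3 (it has attribute C1, it is in category W): it carries flag D.

Yes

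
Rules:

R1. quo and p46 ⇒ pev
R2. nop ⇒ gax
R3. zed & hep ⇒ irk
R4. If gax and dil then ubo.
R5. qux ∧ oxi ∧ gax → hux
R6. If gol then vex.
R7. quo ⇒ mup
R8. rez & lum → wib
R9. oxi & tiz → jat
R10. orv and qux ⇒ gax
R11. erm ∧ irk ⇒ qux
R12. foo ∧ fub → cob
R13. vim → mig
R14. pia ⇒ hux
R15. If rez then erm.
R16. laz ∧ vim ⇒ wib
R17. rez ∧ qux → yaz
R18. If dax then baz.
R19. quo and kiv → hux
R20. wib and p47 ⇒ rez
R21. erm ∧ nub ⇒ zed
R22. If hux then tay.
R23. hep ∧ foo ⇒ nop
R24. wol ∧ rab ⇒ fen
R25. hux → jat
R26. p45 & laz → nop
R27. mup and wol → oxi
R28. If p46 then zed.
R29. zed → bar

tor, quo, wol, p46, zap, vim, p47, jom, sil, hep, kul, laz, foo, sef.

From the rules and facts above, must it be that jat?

mup  (by R7: quo)
wib  (by R16: laz, vim)
rez  (by R20: wib, p47)
nop  (by R23: hep, foo)
oxi  (by R27: mup, wol)
zed  (by R28: p46)
gax  (by R2: nop)
irk  (by R3: zed, hep)
erm  (by R15: rez)
qux  (by R11: erm, irk)
hux  (by R5: qux, oxi, gax)
jat  (by R25: hux)

Yes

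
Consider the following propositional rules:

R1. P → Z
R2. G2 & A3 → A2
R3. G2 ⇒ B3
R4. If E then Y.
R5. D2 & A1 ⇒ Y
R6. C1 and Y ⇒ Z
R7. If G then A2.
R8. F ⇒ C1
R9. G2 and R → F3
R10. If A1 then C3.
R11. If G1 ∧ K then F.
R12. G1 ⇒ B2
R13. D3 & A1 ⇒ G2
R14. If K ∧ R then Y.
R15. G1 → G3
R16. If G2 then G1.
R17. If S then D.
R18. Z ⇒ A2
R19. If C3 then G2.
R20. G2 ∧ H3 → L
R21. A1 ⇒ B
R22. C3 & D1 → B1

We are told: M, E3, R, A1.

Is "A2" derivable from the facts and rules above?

Forward chaining from the given facts derives: C3, G2, B, B3, F3, G1, B2, G3.
Rules concluding A2: R2 needs A3; R7 needs G; R18 needs Z — none of these are established.

No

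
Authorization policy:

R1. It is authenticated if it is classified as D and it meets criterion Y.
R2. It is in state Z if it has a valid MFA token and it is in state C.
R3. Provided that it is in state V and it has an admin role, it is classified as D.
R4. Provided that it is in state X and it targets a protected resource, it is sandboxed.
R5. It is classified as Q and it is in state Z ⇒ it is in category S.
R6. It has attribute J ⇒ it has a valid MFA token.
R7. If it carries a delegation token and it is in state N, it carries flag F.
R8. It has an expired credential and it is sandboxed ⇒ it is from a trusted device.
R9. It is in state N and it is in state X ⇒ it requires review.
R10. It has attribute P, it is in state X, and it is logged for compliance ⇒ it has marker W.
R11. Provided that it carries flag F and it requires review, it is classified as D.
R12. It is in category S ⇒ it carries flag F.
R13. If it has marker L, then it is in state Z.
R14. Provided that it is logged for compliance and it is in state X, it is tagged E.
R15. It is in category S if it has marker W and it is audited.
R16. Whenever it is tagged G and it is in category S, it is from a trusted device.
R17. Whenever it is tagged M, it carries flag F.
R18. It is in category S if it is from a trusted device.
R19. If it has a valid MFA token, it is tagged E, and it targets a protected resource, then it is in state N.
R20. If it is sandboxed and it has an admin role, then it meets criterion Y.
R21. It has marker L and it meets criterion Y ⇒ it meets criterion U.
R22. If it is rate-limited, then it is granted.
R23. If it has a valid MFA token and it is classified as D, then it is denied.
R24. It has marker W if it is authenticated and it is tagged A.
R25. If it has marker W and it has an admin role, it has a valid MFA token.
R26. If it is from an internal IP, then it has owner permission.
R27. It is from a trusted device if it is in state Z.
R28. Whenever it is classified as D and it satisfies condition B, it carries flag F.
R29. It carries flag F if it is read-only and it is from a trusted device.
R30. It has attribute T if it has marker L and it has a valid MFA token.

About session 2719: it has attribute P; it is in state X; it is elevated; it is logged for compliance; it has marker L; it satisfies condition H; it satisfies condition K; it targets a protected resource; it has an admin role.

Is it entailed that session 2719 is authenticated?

By R4 (it is in state X, it targets a protected resource): it is sandboxed.
By R10 (it has attribute P, it is in state X, it is logged for compliance): it has marker W.
By R13 (it has marker L): it is in state Z.
By R14 (it is logged for compliance, it is in state X): it is tagged E.
By R20 (it is sandboxed, it has an admin role): it meets criterion Y.
By R25 (it has marker W, it has an admin role): it has a valid MFA token.
By R27 (it is in state Z): it is from a trusted device.
By R18 (it is from a trusted device): it is in category S.
By R19 (it has a valid MFA token, it is tagged E, it targets a protected resource): it is in state N.
By R9 (it is in state N, it is in state X): it requires review.
By R12 (it is in category S): it carries flag F.
By R11 (it carries flag F, it requires review): it is classified as D.
By R1 (it is classified as D, it meets criterion Y): it is authenticated.

Yes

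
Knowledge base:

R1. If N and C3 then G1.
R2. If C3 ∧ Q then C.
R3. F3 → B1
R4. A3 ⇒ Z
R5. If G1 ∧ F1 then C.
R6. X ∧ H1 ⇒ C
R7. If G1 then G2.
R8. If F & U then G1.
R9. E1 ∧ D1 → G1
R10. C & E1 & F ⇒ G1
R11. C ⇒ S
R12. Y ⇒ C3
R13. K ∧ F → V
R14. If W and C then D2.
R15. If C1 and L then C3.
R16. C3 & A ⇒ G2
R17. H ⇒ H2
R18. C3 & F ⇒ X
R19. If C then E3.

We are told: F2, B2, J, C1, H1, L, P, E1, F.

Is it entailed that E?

Forward chaining from the given facts derives: C3, X, C, G1, S, E3, G2.
No rule has E as its conclusion, and it is not among the given facts.

No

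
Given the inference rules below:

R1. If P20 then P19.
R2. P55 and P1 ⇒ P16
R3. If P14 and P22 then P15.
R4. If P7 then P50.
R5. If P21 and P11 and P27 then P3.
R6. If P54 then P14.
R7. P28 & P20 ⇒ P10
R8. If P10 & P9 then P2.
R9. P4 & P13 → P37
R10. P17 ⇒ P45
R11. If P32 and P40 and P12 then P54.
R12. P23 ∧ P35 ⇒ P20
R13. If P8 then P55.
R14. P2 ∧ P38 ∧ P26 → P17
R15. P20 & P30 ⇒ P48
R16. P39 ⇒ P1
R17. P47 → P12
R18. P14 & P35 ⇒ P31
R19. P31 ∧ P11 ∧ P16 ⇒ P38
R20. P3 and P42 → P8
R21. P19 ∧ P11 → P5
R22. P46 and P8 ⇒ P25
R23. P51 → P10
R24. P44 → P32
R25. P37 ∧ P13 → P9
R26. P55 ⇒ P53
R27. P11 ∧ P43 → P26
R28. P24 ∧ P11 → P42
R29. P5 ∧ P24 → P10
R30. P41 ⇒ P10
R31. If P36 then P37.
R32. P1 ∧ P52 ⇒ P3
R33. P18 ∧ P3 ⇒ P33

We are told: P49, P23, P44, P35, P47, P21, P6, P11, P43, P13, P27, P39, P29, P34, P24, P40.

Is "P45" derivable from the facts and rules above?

Forward chaining from the given facts derives: P3, P20, P1, P12, P32, P26, P42, P19, P54, P8, P5, P10, P14, P55, P31, P53, P16, P38.
The only rule concluding P45 is R10, which needs P17; that is never established.

No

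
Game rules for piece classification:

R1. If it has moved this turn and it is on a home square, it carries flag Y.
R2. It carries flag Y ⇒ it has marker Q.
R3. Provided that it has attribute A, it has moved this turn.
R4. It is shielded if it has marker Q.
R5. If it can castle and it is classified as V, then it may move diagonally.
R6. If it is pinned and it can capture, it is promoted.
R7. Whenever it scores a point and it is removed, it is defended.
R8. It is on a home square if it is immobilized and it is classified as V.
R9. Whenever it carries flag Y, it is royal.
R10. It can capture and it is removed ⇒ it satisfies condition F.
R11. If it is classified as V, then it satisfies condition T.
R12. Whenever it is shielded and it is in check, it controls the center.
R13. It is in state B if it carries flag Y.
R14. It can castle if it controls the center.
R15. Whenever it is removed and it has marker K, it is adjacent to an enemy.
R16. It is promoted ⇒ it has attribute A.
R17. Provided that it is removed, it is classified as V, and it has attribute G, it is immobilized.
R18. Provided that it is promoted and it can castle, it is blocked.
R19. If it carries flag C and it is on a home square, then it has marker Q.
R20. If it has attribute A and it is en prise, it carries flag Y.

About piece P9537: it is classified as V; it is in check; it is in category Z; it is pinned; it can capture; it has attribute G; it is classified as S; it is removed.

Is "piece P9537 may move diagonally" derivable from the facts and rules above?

By R6 (it is pinned, it can capture): it is promoted.
By R16 (it is promoted): it has attribute A.
By R17 (it is removed, it is classified as V, it has attribute G): it is immobilized.
By R3 (it has attribute A): it has moved this turn.
By R8 (it is immobilized, it is classified as V): it is on a home square.
By R1 (it has moved this turn, it is on a home square): it carries flag Y.
By R2 (it carries flag Y): it has marker Q.
By R4 (it has marker Q): it is shielded.
By R12 (it is shielded, it is in check): it controls the center.
By R14 (it controls the center): it can castle.
By R5 (it can castle, it is classified as V): it may move diagonally.

Yes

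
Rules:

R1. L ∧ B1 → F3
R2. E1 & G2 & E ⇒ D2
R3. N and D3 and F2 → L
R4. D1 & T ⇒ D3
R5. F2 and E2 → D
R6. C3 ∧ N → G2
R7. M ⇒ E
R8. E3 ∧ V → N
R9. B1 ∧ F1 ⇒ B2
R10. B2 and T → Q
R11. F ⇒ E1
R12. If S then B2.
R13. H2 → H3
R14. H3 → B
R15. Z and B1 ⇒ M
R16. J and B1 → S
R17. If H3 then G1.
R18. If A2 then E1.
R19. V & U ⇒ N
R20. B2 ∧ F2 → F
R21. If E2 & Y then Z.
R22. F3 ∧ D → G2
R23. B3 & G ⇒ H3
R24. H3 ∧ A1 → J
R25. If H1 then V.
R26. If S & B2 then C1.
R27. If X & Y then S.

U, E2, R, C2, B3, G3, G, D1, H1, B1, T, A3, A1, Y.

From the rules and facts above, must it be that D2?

No

Forward chaining from the given facts derives: D3, Z, H3, J, V, B, M, S, G1, N, E, B2, C1, Q.
The only rule concluding D2 is R2, which needs E1; that is never established.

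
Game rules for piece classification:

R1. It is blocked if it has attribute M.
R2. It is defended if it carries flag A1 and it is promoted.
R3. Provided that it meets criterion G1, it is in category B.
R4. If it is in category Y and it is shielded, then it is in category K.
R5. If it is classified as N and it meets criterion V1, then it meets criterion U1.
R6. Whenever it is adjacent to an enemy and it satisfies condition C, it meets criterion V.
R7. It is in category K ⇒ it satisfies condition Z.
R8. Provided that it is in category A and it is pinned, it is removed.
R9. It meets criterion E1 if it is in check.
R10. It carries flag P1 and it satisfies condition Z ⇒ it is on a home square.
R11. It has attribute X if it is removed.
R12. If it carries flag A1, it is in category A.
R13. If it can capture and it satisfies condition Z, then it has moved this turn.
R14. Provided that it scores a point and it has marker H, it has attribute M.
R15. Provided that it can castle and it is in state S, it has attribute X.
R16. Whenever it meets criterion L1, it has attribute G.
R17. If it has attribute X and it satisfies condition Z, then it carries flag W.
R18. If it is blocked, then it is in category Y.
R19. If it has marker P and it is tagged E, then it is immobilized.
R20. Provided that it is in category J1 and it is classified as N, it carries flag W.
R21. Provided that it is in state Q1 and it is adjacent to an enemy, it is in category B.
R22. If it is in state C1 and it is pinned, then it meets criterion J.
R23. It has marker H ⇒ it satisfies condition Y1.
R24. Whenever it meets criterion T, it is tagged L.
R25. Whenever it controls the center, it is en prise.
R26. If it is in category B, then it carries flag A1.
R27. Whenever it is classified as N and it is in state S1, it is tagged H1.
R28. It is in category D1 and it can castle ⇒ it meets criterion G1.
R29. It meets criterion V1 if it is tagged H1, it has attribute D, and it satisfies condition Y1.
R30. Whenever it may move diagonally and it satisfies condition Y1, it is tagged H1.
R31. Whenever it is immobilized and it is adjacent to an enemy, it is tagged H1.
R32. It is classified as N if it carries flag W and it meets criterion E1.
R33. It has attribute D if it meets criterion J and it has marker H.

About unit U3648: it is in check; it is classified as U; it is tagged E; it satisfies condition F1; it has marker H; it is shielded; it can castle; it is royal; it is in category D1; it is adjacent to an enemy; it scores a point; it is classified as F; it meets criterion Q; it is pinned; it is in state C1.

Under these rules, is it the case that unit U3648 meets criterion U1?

Forward chaining from the given facts derives: meets criterion E1, has attribute M, meets criterion J, satisfies condition Y1, meets criterion G1, has attribute D, is blocked, is in category B, is in category Y, carries flag A1, is in category K, satisfies condition Z, is in category A, is removed, has attribute X, carries flag W, is classified as N.
The only rule concluding "it meets criterion U1" is R5, which needs "it meets criterion V1"; that is never established.

No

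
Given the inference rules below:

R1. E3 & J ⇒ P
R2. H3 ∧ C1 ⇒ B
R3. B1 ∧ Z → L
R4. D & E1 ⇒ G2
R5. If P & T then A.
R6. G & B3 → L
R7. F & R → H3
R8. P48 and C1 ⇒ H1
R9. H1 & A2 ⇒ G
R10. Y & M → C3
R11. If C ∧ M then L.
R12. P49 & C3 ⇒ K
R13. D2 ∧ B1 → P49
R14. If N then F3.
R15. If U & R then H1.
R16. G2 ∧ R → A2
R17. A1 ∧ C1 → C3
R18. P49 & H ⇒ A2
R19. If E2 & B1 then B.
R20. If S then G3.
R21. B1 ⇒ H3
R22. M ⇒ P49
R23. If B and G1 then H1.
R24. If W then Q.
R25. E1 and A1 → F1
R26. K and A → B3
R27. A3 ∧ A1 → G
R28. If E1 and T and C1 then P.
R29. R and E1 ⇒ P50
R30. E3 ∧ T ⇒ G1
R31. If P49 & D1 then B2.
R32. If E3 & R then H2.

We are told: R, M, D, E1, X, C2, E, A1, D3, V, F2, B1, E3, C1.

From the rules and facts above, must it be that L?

Forward chaining from the given facts derives: G2, A2, C3, H3, P49, F1, P50, H2, B, K.
Rules concluding L: R3 needs Z; R6 needs G; R11 needs C — none of these are established.

No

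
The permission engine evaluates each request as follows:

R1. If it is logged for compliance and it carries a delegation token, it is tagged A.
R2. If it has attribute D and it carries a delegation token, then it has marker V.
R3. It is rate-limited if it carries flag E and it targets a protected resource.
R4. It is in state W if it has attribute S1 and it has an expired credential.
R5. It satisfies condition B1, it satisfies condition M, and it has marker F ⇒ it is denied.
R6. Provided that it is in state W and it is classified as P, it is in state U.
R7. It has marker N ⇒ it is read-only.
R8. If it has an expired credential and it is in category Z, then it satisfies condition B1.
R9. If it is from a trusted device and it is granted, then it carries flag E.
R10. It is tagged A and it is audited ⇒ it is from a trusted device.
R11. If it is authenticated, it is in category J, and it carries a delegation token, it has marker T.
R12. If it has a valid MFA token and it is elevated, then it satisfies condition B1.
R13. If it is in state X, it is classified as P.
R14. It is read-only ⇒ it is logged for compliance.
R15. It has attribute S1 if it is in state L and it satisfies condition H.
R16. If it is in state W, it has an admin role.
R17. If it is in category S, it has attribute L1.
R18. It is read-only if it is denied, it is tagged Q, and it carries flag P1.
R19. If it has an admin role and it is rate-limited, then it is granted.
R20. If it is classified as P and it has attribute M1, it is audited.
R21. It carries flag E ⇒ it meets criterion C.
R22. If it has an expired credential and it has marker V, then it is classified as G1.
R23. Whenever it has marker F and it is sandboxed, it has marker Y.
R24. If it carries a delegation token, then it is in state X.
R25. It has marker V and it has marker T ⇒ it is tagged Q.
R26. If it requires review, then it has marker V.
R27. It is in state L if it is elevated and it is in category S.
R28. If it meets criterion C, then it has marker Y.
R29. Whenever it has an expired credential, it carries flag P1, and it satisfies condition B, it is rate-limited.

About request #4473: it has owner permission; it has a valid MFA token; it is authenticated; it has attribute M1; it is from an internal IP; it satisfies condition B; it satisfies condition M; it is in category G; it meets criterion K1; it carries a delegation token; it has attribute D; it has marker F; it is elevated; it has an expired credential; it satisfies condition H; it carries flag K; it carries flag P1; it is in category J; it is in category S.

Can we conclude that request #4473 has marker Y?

Yes

By R2 (it has attribute D, it carries a delegation token): it has marker V.
By R11 (it is authenticated, it is in category J, it carries a delegation token): it has marker T.
By R12 (it has a valid MFA token, it is elevated): it satisfies condition B1.
By R24 (it carries a delegation token): it is in state X.
By R25 (it has marker V, it has marker T): it is tagged Q.
By R27 (it is elevated, it is in category S): it is in state L.
By R29 (it has an expired credential, it carries flag P1, it satisfies condition B): it is rate-limited.
By R5 (it satisfies condition B1, it satisfies condition M, it has marker F): it is denied.
By R13 (it is in state X): it is classified as P.
By R15 (it is in state L, it satisfies condition H): it has attribute S1.
By R18 (it is denied, it is tagged Q, it carries flag P1): it is read-only.
By R20 (it is classified as P, it has attribute M1): it is audited.
By R4 (it has attribute S1, it has an expired credential): it is in state W.
By R14 (it is read-only): it is logged for compliance.
By R16 (it is in state W): it has an admin role.
By R19 (it has an admin role, it is rate-limited): it is granted.
By R1 (it is logged for compliance, it carries a delegation token): it is tagged A.
By R10 (it is tagged A, it is audited): it is from a trusted device.
By R9 (it is from a trusted device, it is granted): it carries flag E.
By R21 (it carries flag E): it meets criterion C.
By R28 (it meets criterion C): it has marker Y.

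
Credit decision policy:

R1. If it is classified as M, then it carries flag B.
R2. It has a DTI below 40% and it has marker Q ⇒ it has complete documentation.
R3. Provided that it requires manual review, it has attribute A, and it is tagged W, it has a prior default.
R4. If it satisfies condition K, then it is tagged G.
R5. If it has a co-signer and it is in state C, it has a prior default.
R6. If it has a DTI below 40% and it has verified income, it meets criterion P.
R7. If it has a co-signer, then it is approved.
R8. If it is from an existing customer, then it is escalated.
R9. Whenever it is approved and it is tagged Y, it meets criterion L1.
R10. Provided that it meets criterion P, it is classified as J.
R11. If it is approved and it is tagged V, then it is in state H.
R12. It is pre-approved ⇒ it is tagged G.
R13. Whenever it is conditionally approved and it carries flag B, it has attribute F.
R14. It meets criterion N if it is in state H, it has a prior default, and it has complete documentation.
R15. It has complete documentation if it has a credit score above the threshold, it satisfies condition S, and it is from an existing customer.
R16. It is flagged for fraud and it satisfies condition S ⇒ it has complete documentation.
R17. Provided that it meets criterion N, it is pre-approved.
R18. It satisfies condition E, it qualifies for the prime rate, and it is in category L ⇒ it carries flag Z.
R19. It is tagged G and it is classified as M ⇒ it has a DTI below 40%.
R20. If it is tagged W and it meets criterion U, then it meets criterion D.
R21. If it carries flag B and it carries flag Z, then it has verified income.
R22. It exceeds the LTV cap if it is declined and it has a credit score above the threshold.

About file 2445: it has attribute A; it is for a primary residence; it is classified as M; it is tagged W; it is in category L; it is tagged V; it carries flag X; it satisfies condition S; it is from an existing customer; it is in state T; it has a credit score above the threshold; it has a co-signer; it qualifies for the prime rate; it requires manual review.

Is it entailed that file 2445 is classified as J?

No

Forward chaining from the given facts derives: carries flag B, has a prior default, is approved, is escalated, is in state H, has complete documentation, meets criterion N, is pre-approved, is tagged G, has a DTI below 40%.
The only rule concluding "it is classified as J" is R10, which needs "it meets criterion P"; that is never established.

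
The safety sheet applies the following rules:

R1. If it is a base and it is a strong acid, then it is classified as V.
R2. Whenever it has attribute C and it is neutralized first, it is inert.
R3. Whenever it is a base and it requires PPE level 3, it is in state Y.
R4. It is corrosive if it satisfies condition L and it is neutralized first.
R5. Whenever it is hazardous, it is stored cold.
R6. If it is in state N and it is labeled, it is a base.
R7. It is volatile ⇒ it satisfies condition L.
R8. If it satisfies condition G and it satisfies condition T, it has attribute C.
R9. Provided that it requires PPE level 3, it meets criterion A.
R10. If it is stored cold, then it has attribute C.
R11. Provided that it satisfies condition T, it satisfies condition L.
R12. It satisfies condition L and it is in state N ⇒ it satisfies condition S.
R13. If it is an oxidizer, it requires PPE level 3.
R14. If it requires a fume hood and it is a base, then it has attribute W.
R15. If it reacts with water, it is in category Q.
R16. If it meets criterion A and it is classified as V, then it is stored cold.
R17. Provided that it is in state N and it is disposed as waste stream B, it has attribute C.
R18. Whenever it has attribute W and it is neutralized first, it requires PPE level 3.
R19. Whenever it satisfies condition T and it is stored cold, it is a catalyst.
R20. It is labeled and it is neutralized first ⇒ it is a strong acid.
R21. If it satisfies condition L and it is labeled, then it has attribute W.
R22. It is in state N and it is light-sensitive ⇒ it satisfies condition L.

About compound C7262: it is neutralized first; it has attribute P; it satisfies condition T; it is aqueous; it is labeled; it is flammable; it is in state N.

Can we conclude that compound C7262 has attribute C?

Yes

By R6 (it is in state N, it is labeled): it is a base.
By R11 (it satisfies condition T): it satisfies condition L.
By R20 (it is labeled, it is neutralized first): it is a strong acid.
By R21 (it satisfies condition L, it is labeled): it has attribute W.
By R1 (it is a base, it is a strong acid): it is classified as V.
By R18 (it has attribute W, it is neutralized first): it requires PPE level 3.
By R9 (it requires PPE level 3): it meets criterion A.
By R16 (it meets criterion A, it is classified as V): it is stored cold.
By R10 (it is stored cold): it has attribute C.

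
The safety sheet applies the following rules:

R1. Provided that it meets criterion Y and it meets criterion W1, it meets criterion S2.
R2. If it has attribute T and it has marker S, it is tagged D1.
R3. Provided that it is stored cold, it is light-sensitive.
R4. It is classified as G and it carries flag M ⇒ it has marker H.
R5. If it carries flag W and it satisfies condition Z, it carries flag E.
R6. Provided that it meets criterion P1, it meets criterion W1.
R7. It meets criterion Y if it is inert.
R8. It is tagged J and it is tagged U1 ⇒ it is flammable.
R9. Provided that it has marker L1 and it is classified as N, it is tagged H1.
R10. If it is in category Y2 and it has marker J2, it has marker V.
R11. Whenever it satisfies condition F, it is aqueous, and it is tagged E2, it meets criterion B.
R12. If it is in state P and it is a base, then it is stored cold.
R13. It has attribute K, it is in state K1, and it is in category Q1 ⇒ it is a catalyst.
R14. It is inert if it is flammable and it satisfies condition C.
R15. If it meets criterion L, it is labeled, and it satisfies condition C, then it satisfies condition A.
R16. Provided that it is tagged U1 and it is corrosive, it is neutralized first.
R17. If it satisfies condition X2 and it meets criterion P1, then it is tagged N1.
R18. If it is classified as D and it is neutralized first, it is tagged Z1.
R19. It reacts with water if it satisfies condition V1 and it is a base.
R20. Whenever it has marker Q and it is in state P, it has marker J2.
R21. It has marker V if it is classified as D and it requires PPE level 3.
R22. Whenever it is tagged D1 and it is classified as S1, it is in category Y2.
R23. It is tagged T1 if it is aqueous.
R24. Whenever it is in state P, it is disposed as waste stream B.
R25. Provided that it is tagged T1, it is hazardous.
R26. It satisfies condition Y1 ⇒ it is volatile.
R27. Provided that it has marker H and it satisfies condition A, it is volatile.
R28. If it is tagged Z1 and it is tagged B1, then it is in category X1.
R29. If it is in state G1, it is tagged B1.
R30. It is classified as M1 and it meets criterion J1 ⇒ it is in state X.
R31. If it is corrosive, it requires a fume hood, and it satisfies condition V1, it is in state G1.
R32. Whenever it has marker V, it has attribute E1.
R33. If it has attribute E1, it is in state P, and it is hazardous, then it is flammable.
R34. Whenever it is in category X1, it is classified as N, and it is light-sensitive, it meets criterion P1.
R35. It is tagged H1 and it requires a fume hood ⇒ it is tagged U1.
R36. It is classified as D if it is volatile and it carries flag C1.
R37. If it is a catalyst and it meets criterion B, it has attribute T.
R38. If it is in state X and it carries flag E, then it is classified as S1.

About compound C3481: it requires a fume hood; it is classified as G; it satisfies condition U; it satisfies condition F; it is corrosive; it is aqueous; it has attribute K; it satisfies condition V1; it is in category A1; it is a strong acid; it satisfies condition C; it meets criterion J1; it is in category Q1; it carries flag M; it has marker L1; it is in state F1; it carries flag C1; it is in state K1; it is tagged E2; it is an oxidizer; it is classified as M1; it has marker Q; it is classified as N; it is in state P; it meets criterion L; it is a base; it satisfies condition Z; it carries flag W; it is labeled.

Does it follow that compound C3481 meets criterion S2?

Forward chaining from the given facts derives: has marker H, carries flag E, is tagged H1, meets criterion B, is stored cold, is a catalyst, satisfies condition A, reacts with water, has marker J2, is tagged T1, is disposed as waste stream B, is hazardous, is volatile, is in state X, is in state G1, is tagged U1, is classified as D, has attribute T, is classified as S1, is light-sensitive, is neutralized first, is tagged Z1, is tagged B1, is in category X1, meets criterion P1, meets criterion W1.
The only rule concluding "it meets criterion S2" is R1, which needs "it meets criterion Y"; that is never established.

No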